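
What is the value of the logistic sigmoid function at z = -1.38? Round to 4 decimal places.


First, exp(1.3800) = 3.9749.
Then sigma(z) = 1/(1 + 3.9749) = 0.2010.

0.2010


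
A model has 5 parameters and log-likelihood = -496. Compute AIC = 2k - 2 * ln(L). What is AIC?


Compute:
2k = 2*5 = 10.
-2*loglik = -2*(-496) = 992.
AIC = 10 + 992 = 1002.

1002


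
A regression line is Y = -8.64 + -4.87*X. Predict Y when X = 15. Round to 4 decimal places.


Predicted value:
Y = -8.64 + (-4.87)(15) = -8.64 + -73.0500 = -81.6900.

-81.6900


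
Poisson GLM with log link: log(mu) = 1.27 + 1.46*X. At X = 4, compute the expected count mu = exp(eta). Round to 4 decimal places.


Linear predictor: eta = 1.27 + (1.46)(4) = 7.1100.
Expected count: mu = exp(7.1100) = 1224.1475.

1224.1475


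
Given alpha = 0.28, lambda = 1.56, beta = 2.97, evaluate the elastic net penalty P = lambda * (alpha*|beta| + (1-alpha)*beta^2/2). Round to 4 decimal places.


alpha * |beta| = 0.28 * 2.97 = 0.8316.
(1-alpha) * beta^2/2 = 0.72 * 8.8209/2 = 3.1755.
Total = 1.56 * (0.8316 + 3.1755) = 6.2511.

6.2511


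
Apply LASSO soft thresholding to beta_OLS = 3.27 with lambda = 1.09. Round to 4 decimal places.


|beta_OLS| = 3.27.
lambda = 1.09.
Since |beta| > lambda, coefficient = sign(beta)*(|beta| - lambda) = 2.1800.
Result = 2.1800.

2.1800


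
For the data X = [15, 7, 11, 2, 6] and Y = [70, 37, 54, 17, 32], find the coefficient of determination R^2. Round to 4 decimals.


After computing the OLS fit (b0=8.2206, b1=4.1194):
SSres = 1.3907, SStot = 1678.0000.
R^2 = 1 - 1.3907/1678.0000 = 0.9992.

0.9992


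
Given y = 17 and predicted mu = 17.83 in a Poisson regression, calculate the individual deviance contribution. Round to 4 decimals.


First: ln(17/17.83) = -0.047669.
Then: 17 * -0.047669 = -0.810373.
y - mu = 17 - 17.83 = -0.83.
D = 2(-0.810373 - -0.83) = 0.039254, which rounds to 0.0393.

0.0393


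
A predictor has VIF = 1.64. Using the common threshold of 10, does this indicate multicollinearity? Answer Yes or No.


Compare VIF = 1.64 to the threshold of 10.
1.64 < 10, so the answer is No.

No


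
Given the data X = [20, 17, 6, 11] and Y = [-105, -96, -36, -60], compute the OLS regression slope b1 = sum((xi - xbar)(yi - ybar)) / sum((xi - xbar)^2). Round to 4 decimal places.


The sample means are xbar = 13.5000 and ybar = -74.2500.
Compute S_xx = 117.0000 and S_xy = -598.5000.
Slope b1 = S_xy / S_xx = -598.5000 / 117.0000 = -5.1154.

-5.1154


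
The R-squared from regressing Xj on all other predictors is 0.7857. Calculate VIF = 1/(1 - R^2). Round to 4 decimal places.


Denominator: 1 - 0.7857 = 0.2143.
VIF = 1 / 0.2143 = 4.6664.

4.6664


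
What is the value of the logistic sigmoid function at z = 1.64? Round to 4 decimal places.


Compute exp(-1.6400) = 0.1940.
Sigmoid = 1 / (1 + 0.1940) = 1 / 1.1940 = 0.8375.

0.8375


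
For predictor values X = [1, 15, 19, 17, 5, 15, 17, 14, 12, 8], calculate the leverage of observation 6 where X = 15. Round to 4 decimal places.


Mean of X: xbar = 12.3000.
SXX = 306.1000.
For X = 15: h = 1/10 + (15 - 12.3000)^2/306.1000 = 0.1238.

0.1238


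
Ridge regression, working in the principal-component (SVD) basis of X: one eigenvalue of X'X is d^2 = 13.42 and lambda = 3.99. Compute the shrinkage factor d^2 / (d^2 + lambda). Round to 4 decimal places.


Denominator = d^2 + lambda = 13.42 + 3.99 = 17.4100.
Shrinkage = 13.42 / 17.4100 = 0.7708.

0.7708


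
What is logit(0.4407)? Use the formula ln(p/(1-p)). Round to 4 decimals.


Compute the odds: 0.4407/0.5593 = 0.7879.
Take the natural log: ln(0.7879) = -0.2383.

-0.2383


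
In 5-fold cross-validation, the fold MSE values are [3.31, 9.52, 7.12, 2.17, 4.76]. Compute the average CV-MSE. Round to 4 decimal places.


Total MSE across folds = 26.8800.
CV-MSE = 26.8800/5 = 5.3760.

5.3760


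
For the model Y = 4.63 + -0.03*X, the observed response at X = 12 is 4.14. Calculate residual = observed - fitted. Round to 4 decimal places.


Predicted = 4.63 + -0.03 * 12 = 4.2700.
Residual = 4.14 - 4.2700 = -0.1300.

-0.1300


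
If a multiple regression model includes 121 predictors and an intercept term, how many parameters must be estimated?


Each predictor gets one coefficient, plus one intercept.
Total parameters = 121 + 1 = 122.

122


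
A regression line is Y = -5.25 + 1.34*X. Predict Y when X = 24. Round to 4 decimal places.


Predicted value:
Y = -5.25 + (1.34)(24) = -5.25 + 32.1600 = 26.9100.

26.9100


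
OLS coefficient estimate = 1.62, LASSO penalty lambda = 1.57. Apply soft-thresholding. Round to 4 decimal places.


Check: |1.62| = 1.62 vs lambda = 1.57.
Since |beta| > lambda, coefficient = sign(beta)*(|beta| - lambda) = 0.0500.
Soft-thresholded coefficient = 0.0500.

0.0500


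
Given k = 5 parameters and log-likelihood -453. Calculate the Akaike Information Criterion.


AIC = 2k - 2*loglik = 2(5) - 2(-453).
= 10 + 906 = 916.

916


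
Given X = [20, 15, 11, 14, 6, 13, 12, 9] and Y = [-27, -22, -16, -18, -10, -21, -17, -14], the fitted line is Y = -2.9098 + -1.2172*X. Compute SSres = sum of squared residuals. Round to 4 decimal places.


Compute predicted values, then residuals = yi - yhat_i.
Residuals: [0.2538, -0.8322, 0.2990, 1.9506, 0.2130, -2.2666, 0.5162, -0.1354].
SSres = sum(residual^2) = 10.1189.

10.1189


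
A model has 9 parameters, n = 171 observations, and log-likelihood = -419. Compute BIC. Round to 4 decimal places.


Compute k*ln(n) = 9*ln(171) = 9*5.141664 = 46.274976.
Then -2*loglik = 838.
BIC = 46.274976 + 838 = 884.274976, which rounds to 884.2750.

884.2750


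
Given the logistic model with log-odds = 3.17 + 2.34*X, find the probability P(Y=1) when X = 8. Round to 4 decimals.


z = 3.17 + 2.34 * 8 = 21.8900.
Sigmoid: P = 1 / (1 + exp(-21.8900)) = 1.0000.

1.0000


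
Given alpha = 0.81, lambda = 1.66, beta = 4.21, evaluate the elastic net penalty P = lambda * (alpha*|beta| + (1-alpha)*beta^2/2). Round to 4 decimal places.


alpha * |beta| = 0.81 * 4.21 = 3.4101.
(1-alpha) * beta^2/2 = 0.19 * 17.7241/2 = 1.6838.
Total = 1.66 * (3.4101 + 1.6838) = 8.4559.

8.4559


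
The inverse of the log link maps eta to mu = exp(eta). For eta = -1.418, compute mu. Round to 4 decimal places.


mu = exp(eta) = exp(-1.418).
= 0.2422.

0.2422


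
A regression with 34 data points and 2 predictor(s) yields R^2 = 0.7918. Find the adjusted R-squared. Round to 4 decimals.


Adjusted R^2 = 1 - (1 - R^2) * (n-1)/(n-p-1).
(1 - R^2) = 0.2082.
(n-1)/(n-p-1) = 33/31.
(1 - R^2) * (n-1) = 0.2082 * 33 = 6.8706.
Divide by (n-p-1): 6.8706 / 31 = 0.2216.
Adj R^2 = 1 - 0.2216 = 0.7784.

0.7784


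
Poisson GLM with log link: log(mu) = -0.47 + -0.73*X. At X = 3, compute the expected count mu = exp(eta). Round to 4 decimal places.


Linear predictor: eta = -0.47 + (-0.73)(3) = -2.6600.
Expected count: mu = exp(-2.6600) = 0.0699.

0.0699


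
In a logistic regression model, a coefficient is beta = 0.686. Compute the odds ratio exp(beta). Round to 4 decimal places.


exp(0.686) = 1.9858.
So the odds ratio is 1.9858.

1.9858


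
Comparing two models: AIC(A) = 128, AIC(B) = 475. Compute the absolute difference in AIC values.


|AIC_A - AIC_B| = |128 - 475| = 347.
Model A is preferred (lower AIC).

347


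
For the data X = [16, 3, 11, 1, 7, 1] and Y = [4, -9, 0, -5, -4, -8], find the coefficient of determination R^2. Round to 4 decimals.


The fitted line is Y = -8.5904 + 0.7575*X.
SSres = 16.0418, SStot = 121.3333.
R^2 = 1 - SSres/SStot = 0.8678.

0.8678


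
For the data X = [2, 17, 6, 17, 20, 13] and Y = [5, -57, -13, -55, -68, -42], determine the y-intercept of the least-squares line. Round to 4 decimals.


The slope is b1 = -4.0200.
Sample means are xbar = 12.5000 and ybar = -38.3333.
Intercept: b0 = -38.3333 - (-4.0200)(12.5000) = 11.9172.

11.9172


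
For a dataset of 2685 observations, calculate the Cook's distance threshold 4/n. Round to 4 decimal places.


The threshold is 4/n.
4/2685 = 0.0015.

0.0015


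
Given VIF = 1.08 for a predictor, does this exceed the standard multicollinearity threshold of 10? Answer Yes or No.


Check: VIF = 1.08 vs threshold = 10.
Since 1.08 < 10, the answer is No.

No


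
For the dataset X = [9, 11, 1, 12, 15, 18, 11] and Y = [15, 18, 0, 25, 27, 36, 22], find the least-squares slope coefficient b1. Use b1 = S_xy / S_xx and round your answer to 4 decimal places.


First compute the means: xbar = 11.0000, ybar = 20.4286.
Then S_xx = sum((xi - xbar)^2) = 170.0000.
S_xy = sum((xi - xbar)(yi - ybar)) = 355.0000.
b1 = S_xy / S_xx = 355.0000 / 170.0000 = 2.0882.

2.0882


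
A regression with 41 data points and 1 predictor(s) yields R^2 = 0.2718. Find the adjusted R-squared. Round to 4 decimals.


Using the formula:
(1 - 0.2718) = 0.7282.
Multiply by 40/39: 0.7282 * 40 = 29.1280, then 29.1280 / 39 = 0.7469.
Adj R^2 = 1 - 0.7469 = 0.2531.

0.2531


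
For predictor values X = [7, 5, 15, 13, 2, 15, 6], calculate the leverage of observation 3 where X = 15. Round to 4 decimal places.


Mean of X: xbar = 9.0000.
SXX = 166.0000.
For X = 15: h = 1/7 + (15 - 9.0000)^2/166.0000 = 0.3597.

0.3597


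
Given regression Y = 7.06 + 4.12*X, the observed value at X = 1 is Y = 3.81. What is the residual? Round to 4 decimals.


Predicted = 7.06 + 4.12 * 1 = 11.1800.
Residual = 3.81 - 11.1800 = -7.3700.

-7.3700


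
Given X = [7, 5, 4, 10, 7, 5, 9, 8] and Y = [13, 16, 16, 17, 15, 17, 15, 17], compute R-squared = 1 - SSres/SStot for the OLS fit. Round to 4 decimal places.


The fitted line is Y = 15.8057 + -0.0081*X.
SSres = 13.4980, SStot = 13.5000.
R^2 = 1 - SSres/SStot = 0.0001.

0.0001


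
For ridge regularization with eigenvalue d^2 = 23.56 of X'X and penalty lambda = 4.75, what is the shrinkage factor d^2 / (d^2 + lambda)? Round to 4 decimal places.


d^2 + lambda = 23.56 + 4.75 = 28.3100.
Shrinkage factor = 23.56/28.3100 = 0.8322.

0.8322


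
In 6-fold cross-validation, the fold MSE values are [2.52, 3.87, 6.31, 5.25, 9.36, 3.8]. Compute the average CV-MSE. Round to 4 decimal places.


Total MSE across folds = 31.1100.
CV-MSE = 31.1100/6 = 5.1850.

5.1850


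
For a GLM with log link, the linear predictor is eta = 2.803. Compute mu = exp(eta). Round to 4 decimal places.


The inverse log link gives:
mu = exp(2.803) = 16.4941.

16.4941


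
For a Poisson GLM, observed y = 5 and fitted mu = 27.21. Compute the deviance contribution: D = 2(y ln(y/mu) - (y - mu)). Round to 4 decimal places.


y/mu = 5/27.21 = 0.183756 (approx.), and ln(5/27.21) = -1.694147.
y * ln(y/mu) = 5 * -1.694147 = -8.470735.
y - mu = -22.21.
D = 2 * (-8.470735 - -22.21) = 27.478530, which rounds to 27.4785.

27.4785


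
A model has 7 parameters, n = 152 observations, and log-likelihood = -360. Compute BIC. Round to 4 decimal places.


k * ln(n) = 7 * ln(152) = 7 * 5.023881 = 35.167167.
-2 * loglik = -2 * (-360) = 720.
BIC = 35.167167 + 720 = 755.167167, which rounds to 755.1672.

755.1672


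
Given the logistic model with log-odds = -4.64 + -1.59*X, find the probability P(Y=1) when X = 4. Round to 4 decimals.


Linear predictor: z = -4.64 + -1.59 * 4 = -11.0000.
P = 1/(1 + exp(11.0000)) = 1/(1 + 59874.1417) = 0.0000.

0.0000


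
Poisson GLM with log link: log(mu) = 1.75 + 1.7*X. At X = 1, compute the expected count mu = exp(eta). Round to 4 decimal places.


eta = 1.75 + 1.7 * 1 = 3.4500.
mu = exp(3.4500) = 31.5004.

31.5004


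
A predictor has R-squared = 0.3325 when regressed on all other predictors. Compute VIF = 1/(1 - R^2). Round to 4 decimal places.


Denominator: 1 - 0.3325 = 0.6675.
VIF = 1 / 0.6675 = 1.4981.

1.4981


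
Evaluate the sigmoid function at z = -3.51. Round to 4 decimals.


First, exp(3.5100) = 33.4483.
Then sigma(z) = 1/(1 + 33.4483) = 0.0290.

0.0290


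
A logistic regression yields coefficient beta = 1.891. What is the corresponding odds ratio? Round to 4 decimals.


The odds ratio is computed as:
OR = e^(1.891) = 6.6260.

6.6260


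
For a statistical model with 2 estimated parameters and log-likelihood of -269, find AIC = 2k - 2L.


AIC = 2*2 - 2*(-269).
= 4 + 538 = 542.

542


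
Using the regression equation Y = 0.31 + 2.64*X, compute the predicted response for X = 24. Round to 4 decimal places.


Substitute X = 24 into the equation:
Y = 0.31 + 2.64 * 24 = 0.31 + 63.3600 = 63.6700.

63.6700


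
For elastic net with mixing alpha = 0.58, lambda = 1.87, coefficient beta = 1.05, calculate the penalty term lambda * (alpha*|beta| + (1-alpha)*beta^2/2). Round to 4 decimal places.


alpha * |beta| = 0.58 * 1.05 = 0.6090.
(1-alpha) * beta^2/2 = 0.42 * 1.1025/2 = 0.2315.
Total = 1.87 * (0.6090 + 0.2315) = 1.5718.

1.5718


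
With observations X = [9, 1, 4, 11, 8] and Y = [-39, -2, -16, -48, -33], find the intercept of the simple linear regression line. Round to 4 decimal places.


The slope is b1 = -4.5736.
Sample means are xbar = 6.6000 and ybar = -27.6000.
Intercept: b0 = -27.6000 - (-4.5736)(6.6000) = 2.5859.

2.5859


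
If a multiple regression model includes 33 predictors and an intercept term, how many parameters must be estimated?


Each predictor gets one coefficient, plus one intercept.
Total parameters = 33 + 1 = 34.

34


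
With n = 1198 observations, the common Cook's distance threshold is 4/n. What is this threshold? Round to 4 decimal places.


The threshold is 4/n.
4/1198 = 0.0033.

0.0033


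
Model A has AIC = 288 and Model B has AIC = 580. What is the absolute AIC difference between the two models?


|AIC_A - AIC_B| = |288 - 580| = 292.
Model A is preferred (lower AIC).

292


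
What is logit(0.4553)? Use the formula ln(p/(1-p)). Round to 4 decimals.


1 - p = 0.5447.
p/(1-p) = 0.8359.
logit = ln(0.8359) = -0.1793.

-0.1793


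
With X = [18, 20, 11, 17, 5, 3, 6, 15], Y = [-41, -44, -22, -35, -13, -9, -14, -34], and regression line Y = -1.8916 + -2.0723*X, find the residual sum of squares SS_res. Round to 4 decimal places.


For each point, residual = actual - predicted.
Residuals: [-1.8070, -0.6624, 2.6869, 2.1207, -0.7469, -0.8915, 0.3254, -1.0239].
Sum of squared residuals = 17.9277.

17.9277


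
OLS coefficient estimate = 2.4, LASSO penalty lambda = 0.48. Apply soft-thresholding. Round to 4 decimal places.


|beta_OLS| = 2.4.
lambda = 0.48.
Since |beta| > lambda, coefficient = sign(beta)*(|beta| - lambda) = 1.9200.
Result = 1.9200.

1.9200


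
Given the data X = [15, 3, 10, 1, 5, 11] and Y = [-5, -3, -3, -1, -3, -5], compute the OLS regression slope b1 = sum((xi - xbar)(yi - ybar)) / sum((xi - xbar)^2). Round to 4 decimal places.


The sample means are xbar = 7.5000 and ybar = -3.3333.
Compute S_xx = 143.5000 and S_xy = -35.0000.
Slope b1 = S_xy / S_xx = -35.0000 / 143.5000 = -0.2439.

-0.2439


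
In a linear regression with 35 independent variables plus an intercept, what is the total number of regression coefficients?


Each predictor gets one coefficient, plus one intercept.
Total parameters = 35 + 1 = 36.

36


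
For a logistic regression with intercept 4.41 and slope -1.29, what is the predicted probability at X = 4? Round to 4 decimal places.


Compute z = 4.41 + (-1.29)(4) = -0.7500.
exp(-z) = 2.1170.
P = 1/(1 + 2.1170) = 0.3208.

0.3208


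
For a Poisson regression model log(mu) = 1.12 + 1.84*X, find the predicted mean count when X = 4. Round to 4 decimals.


eta = 1.12 + 1.84 * 4 = 8.4800.
mu = exp(8.4800) = 4817.4499.

4817.4499


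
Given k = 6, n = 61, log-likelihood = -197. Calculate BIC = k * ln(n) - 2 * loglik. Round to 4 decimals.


k * ln(n) = 6 * ln(61) = 6 * 4.110874 = 24.665244.
-2 * loglik = -2 * (-197) = 394.
BIC = 24.665244 + 394 = 418.665244, which rounds to 418.6652.

418.6652


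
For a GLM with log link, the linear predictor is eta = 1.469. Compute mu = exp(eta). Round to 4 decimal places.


The inverse log link gives:
mu = exp(1.469) = 4.3449.

4.3449


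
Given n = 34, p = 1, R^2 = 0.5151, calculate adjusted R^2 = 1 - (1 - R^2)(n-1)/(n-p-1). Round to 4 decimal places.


Plug in: Adj R^2 = 1 - (1 - 0.5151) * 33/32.
= 1 - 0.4849 * 33/32
= 1 - 16.0017 / 32
= 1 - 0.5001 = 0.4999.

0.4999


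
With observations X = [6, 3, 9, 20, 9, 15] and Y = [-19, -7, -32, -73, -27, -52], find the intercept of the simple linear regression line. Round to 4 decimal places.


The slope is b1 = -3.8467.
Sample means are xbar = 10.3333 and ybar = -35.0000.
Intercept: b0 = -35.0000 - (-3.8467)(10.3333) = 4.7491.

4.7491


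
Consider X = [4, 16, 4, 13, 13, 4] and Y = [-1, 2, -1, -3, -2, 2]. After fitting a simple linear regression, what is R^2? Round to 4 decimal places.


After computing the OLS fit (b0=-0.1538, b1=-0.0385):
SSres = 21.2692, SStot = 21.5000.
R^2 = 1 - 21.2692/21.5000 = 0.0107.

0.0107


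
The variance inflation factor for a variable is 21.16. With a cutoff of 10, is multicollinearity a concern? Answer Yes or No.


Compare VIF = 21.16 to the threshold of 10.
21.16 >= 10, so the answer is Yes.

Yes


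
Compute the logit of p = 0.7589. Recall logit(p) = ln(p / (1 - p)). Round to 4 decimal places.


The odds are p/(1-p) = 0.7589 / 0.2411 = 3.1477.
logit(p) = ln(3.1477) = 1.1467.

1.1467


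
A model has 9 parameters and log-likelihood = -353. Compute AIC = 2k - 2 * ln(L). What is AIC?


Compute:
2k = 2*9 = 18.
-2*loglik = -2*(-353) = 706.
AIC = 18 + 706 = 724.

724


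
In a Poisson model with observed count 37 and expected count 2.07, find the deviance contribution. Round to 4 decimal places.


Compute y*ln(y/mu) = 37*ln(37/2.07) = 37*2.883369 = 106.684653.
y - mu = 34.93.
D = 2*(106.684653 - (34.93)) = 143.509306, which rounds to 143.5093.

143.5093


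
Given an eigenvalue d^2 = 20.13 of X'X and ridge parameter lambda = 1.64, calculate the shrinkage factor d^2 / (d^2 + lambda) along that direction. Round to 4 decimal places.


Denominator = d^2 + lambda = 20.13 + 1.64 = 21.7700.
Shrinkage = 20.13 / 21.7700 = 0.9247.

0.9247


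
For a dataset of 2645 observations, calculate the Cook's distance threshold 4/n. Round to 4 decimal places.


The threshold is 4/n.
4/2645 = 0.0015.

0.0015


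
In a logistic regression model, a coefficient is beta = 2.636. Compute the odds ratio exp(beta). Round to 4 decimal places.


The odds ratio is computed as:
OR = e^(2.636) = 13.9573.

13.9573


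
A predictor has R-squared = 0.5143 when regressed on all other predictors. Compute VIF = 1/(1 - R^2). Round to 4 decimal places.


VIF = 1 / (1 - 0.5143).
= 1 / 0.4857 = 2.0589.

2.0589


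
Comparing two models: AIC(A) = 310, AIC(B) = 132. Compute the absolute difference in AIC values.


Absolute difference = |310 - 132| = 178.
The model with lower AIC (B) is preferred.

178


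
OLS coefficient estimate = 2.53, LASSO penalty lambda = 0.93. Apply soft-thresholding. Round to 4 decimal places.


Check: |2.53| = 2.53 vs lambda = 0.93.
Since |beta| > lambda, coefficient = sign(beta)*(|beta| - lambda) = 1.6000.
Soft-thresholded coefficient = 1.6000.

1.6000


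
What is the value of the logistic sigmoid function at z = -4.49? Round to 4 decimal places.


First, exp(4.4900) = 89.1214.
Then sigma(z) = 1/(1 + 89.1214) = 0.0111.

0.0111


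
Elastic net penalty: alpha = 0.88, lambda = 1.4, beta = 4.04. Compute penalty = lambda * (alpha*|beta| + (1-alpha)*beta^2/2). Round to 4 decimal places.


L1 component = 0.88 * |4.04| = 3.5552.
L2 component = 0.12 * 4.04^2 / 2 = 0.9793.
Penalty = 1.4 * (3.5552 + 0.9793) = 1.4 * 4.5345 = 6.3483.

6.3483


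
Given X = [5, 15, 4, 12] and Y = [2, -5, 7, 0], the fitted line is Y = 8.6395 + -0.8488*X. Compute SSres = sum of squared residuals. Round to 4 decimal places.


Compute predicted values, then residuals = yi - yhat_i.
Residuals: [-2.3955, -0.9075, 1.7557, 1.5461].
SSres = sum(residual^2) = 12.0349.

12.0349


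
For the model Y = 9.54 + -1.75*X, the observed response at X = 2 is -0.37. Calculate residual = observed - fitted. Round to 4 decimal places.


Fitted value at X = 2 is yhat = 9.54 + -1.75*2 = 6.0400.
Residual = -0.37 - 6.0400 = -6.4100.

-6.4100


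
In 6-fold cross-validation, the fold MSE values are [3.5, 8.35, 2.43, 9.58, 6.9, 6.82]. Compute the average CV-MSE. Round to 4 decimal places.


Total MSE across folds = 37.5800.
CV-MSE = 37.5800/6 = 6.2633.

6.2633


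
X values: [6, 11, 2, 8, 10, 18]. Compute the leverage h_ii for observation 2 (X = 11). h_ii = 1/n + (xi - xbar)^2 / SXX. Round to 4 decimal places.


n = 6, xbar = 9.1667.
SXX = sum((xi - xbar)^2) = 144.8333.
h = 1/6 + (11 - 9.1667)^2 / 144.8333 = 0.1899.

0.1899


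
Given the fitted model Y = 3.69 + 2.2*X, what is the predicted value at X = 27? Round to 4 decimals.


Plug X = 27 into Y = 3.69 + 2.2*X:
Y = 3.69 + 59.4000 = 63.0900.

63.0900


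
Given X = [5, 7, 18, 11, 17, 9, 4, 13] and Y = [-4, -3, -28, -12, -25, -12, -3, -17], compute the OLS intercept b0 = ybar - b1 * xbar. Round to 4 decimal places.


Compute b1 = -1.8281 from the OLS formula.
With xbar = 10.5000 and ybar = -13.0000, the intercept is:
b0 = -13.0000 - -1.8281 * 10.5000 = 6.1953.

6.1953


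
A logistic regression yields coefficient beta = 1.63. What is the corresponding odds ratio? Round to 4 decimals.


exp(1.63) = 5.1039.
So the odds ratio is 5.1039.

5.1039


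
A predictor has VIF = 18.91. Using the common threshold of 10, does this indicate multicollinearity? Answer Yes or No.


Compare VIF = 18.91 to the threshold of 10.
18.91 >= 10, so the answer is Yes.

Yes


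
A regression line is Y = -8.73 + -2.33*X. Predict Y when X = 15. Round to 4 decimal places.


Substitute X = 15 into the equation:
Y = -8.73 + -2.33 * 15 = -8.73 + -34.9500 = -43.6800.

-43.6800


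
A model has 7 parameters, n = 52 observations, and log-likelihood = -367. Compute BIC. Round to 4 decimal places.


Compute k*ln(n) = 7*ln(52) = 7*3.951244 = 27.658708.
Then -2*loglik = 734.
BIC = 27.658708 + 734 = 761.658708, which rounds to 761.6587.

761.6587


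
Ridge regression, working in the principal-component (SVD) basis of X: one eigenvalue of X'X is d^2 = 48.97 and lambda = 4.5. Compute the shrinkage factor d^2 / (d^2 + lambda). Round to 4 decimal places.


Compute the denominator: 48.97 + 4.5 = 53.4700.
Shrinkage factor = 48.97 / 53.4700 = 0.9158.

0.9158


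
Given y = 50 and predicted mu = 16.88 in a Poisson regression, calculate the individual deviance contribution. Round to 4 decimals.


y/mu = 50/16.88 = 2.962085 (approx.), and ln(50/16.88) = 1.085894.
y * ln(y/mu) = 50 * 1.085894 = 54.294700.
y - mu = 33.12.
D = 2 * (54.294700 - 33.12) = 42.349400, which rounds to 42.3494.

42.3494


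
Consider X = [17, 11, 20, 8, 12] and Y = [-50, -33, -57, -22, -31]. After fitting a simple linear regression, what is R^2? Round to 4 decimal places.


The fitted line is Y = 1.7039 + -2.9635*X.
SSres = 14.6760, SStot = 833.2000.
R^2 = 1 - SSres/SStot = 0.9824.

0.9824


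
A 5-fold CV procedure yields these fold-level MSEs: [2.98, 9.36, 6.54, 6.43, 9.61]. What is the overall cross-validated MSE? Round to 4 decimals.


Add all fold MSEs: 34.9200.
Divide by k = 5: 34.9200/5 = 6.9840.

6.9840


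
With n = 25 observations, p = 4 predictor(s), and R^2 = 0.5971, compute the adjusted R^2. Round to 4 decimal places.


Plug in: Adj R^2 = 1 - (1 - 0.5971) * 24/20.
= 1 - 0.4029 * 24/20
= 1 - 9.6696 / 20
= 1 - 0.4835 = 0.5165.

0.5165


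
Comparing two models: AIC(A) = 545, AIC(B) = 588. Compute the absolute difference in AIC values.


Compute |545 - 588| = 43.
Model A has the smaller AIC.

43


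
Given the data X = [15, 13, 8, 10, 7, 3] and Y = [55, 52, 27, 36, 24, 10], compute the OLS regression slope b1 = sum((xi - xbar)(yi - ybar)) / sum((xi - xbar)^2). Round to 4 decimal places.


First compute the means: xbar = 9.3333, ybar = 34.0000.
Then S_xx = sum((xi - xbar)^2) = 93.3333.
S_xy = sum((xi - xbar)(yi - ybar)) = 371.0000.
b1 = S_xy / S_xx = 371.0000 / 93.3333 = 3.9750.

3.9750


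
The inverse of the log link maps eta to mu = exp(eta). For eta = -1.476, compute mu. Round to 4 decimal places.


mu = exp(eta) = exp(-1.476).
= 0.2286.

0.2286


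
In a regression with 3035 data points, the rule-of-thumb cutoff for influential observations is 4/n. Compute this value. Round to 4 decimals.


Cook's distance cutoff = 4/n = 4/3035.
= 0.0013.

0.0013


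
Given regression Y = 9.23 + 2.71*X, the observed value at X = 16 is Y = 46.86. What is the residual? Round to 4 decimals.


Fitted value at X = 16 is yhat = 9.23 + 2.71*16 = 52.5900.
Residual = 46.86 - 52.5900 = -5.7300.

-5.7300


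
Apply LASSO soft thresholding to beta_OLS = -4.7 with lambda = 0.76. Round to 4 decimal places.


Check: |-4.7| = 4.7 vs lambda = 0.76.
Since |beta| > lambda, coefficient = sign(beta)*(|beta| - lambda) = -3.9400.
Soft-thresholded coefficient = -3.9400.

-3.9400


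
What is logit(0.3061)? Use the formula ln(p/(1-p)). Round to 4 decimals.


The odds are p/(1-p) = 0.3061 / 0.6939 = 0.4411.
logit(p) = ln(0.4411) = -0.8184.

-0.8184


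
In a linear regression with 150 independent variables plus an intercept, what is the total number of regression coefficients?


Each predictor gets one coefficient, plus one intercept.
Total parameters = 150 + 1 = 151.

151


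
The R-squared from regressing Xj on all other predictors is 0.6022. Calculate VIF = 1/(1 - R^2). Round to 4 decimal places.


Using VIF = 1/(1 - R^2_j):
1 - 0.6022 = 0.3978.
VIF = 2.5138.

2.5138


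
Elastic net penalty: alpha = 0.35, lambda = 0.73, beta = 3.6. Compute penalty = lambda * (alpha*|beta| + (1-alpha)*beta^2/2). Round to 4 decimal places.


L1 component = 0.35 * |3.6| = 1.2600.
L2 component = 0.65 * 3.6^2 / 2 = 4.2120.
Penalty = 0.73 * (1.2600 + 4.2120) = 0.73 * 5.4720 = 3.9946.

3.9946


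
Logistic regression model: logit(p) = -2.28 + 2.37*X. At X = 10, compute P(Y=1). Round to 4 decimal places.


Linear predictor: z = -2.28 + 2.37 * 10 = 21.4200.
P = 1/(1 + exp(-21.4200)) = 1/(1 + 0.0000) = 1.0000.

1.0000


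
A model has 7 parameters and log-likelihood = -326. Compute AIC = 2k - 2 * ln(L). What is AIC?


AIC = 2k - 2*loglik = 2(7) - 2(-326).
= 14 + 652 = 666.

666


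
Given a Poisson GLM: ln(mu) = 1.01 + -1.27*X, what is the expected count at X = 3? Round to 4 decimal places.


Linear predictor: eta = 1.01 + (-1.27)(3) = -2.8000.
Expected count: mu = exp(-2.8000) = 0.0608.

0.0608


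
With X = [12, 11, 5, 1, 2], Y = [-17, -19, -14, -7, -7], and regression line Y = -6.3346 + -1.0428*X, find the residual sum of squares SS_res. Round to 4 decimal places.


Predicted values from Y = -6.3346 + -1.0428*X.
Residuals: [1.8482, -1.1946, -2.4514, 0.3774, 1.4202].
SSres = 13.0117.

13.0117


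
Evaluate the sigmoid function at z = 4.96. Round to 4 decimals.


First, exp(-4.9600) = 0.0070.
Then sigma(z) = 1/(1 + 0.0070) = 0.9930.

0.9930


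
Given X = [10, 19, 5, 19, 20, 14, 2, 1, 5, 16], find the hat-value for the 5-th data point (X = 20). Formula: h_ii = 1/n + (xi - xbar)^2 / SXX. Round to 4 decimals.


Mean of X: xbar = 11.1000.
SXX = 496.9000.
For X = 20: h = 1/10 + (20 - 11.1000)^2/496.9000 = 0.2594.

0.2594


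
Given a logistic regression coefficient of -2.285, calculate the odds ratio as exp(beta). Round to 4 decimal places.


Odds ratio = exp(beta) = exp(-2.285).
= 0.1018.

0.1018


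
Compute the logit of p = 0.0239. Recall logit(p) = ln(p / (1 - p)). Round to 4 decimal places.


The odds are p/(1-p) = 0.0239 / 0.9761 = 0.0245.
logit(p) = ln(0.0245) = -3.7097.

-3.7097


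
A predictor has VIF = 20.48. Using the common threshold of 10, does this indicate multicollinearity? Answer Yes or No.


Compare VIF = 20.48 to the threshold of 10.
20.48 >= 10, so the answer is Yes.

Yes


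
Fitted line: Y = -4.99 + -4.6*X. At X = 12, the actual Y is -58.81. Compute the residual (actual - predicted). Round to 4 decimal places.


Predicted = -4.99 + -4.6 * 12 = -60.1900.
Residual = -58.81 - -60.1900 = 1.3800.

1.3800


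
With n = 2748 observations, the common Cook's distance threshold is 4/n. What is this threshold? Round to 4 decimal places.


Using the rule of thumb:
Threshold = 4 / 2748 = 0.0015.

0.0015


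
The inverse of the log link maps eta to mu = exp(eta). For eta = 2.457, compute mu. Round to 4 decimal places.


Apply the inverse link:
mu = e^2.457 = 11.6697.

11.6697


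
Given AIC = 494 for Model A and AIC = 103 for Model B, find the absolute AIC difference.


Absolute difference = |494 - 103| = 391.
The model with lower AIC (B) is preferred.

391


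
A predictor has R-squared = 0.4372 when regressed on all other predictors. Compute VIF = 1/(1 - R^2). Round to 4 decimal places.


Using VIF = 1/(1 - R^2_j):
1 - 0.4372 = 0.5628.
VIF = 1.7768.

1.7768


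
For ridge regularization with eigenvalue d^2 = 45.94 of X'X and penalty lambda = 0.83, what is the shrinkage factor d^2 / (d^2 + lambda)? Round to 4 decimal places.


d^2 + lambda = 45.94 + 0.83 = 46.7700.
Shrinkage factor = 45.94/46.7700 = 0.9823.

0.9823


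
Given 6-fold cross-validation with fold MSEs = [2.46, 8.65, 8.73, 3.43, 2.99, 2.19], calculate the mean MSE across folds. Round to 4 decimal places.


Sum of fold MSEs = 28.4500.
Average = 28.4500 / 6 = 4.7417.

4.7417


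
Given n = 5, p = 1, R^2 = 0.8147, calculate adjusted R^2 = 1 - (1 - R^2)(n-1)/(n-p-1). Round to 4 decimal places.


Adjusted R^2 = 1 - (1 - R^2) * (n-1)/(n-p-1).
(1 - R^2) = 0.1853.
(n-1)/(n-p-1) = 4/3.
(1 - R^2) * (n-1) = 0.1853 * 4 = 0.7412.
Divide by (n-p-1): 0.7412 / 3 = 0.2471.
Adj R^2 = 1 - 0.2471 = 0.7529.

0.7529


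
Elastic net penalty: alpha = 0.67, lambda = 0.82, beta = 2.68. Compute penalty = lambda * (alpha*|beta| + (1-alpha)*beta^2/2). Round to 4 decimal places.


L1 component = 0.67 * |2.68| = 1.7956.
L2 component = 0.33 * 2.68^2 / 2 = 1.1851.
Penalty = 0.82 * (1.7956 + 1.1851) = 0.82 * 2.9807 = 2.4442.

2.4442


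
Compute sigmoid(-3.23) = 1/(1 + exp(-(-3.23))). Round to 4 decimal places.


First, exp(3.2300) = 25.2797.
Then sigma(z) = 1/(1 + 25.2797) = 0.0381.

0.0381


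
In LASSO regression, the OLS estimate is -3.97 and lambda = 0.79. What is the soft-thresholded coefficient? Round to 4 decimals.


Absolute value: |-3.97| = 3.97.
Compare to lambda = 0.79.
Since |beta| > lambda, coefficient = sign(beta)*(|beta| - lambda) = -3.1800.

-3.1800


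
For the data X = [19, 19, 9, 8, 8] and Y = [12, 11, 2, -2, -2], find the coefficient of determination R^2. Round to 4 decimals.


After computing the OLS fit (b0=-10.3469, b1=1.1545):
SSres = 5.9242, SStot = 188.8000.
R^2 = 1 - 5.9242/188.8000 = 0.9686.

0.9686


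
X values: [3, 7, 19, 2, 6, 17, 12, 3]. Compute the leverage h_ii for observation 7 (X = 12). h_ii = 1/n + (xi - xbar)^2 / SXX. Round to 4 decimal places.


Mean of X: xbar = 8.6250.
SXX = 305.8750.
For X = 12: h = 1/8 + (12 - 8.6250)^2/305.8750 = 0.1622.

0.1622


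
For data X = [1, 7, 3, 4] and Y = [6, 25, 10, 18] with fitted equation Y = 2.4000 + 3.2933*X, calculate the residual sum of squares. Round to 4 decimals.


Predicted values from Y = 2.4000 + 3.2933*X.
Residuals: [0.3067, -0.4531, -2.2799, 2.4268].
SSres = 11.3867.

11.3867


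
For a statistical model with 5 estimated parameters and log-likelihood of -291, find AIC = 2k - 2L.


Compute:
2k = 2*5 = 10.
-2*loglik = -2*(-291) = 582.
AIC = 10 + 582 = 592.

592


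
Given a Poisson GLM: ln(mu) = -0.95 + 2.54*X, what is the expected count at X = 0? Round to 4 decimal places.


eta = -0.95 + 2.54 * 0 = -0.9500.
mu = exp(-0.9500) = 0.3867.

0.3867


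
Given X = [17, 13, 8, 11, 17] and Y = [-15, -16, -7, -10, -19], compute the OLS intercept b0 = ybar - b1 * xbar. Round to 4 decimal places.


The slope is b1 = -1.1118.
Sample means are xbar = 13.2000 and ybar = -13.4000.
Intercept: b0 = -13.4000 - (-1.1118)(13.2000) = 1.2763.

1.2763


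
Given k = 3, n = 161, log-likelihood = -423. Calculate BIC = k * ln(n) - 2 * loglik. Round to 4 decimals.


ln(161) = 5.081404.
k * ln(n) = 3 * 5.081404 = 15.244212.
-2L = 846.
BIC = 15.244212 + 846 = 861.244212, which rounds to 861.2442.

861.2442


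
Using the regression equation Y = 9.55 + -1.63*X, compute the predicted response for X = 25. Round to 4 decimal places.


Substitute X = 25 into the equation:
Y = 9.55 + -1.63 * 25 = 9.55 + -40.7500 = -31.2000.

-31.2000


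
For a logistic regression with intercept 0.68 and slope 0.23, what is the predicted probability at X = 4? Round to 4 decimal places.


Linear predictor: z = 0.68 + 0.23 * 4 = 1.6000.
P = 1/(1 + exp(-1.6000)) = 1/(1 + 0.2019) = 0.8320.

0.8320


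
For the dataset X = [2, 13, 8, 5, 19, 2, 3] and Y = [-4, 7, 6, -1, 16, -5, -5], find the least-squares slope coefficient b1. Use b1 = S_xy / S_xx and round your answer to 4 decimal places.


The sample means are xbar = 7.4286 and ybar = 2.0000.
Compute S_xx = 249.7143 and S_xy = 301.0000.
Slope b1 = S_xy / S_xx = 301.0000 / 249.7143 = 1.2054.

1.2054


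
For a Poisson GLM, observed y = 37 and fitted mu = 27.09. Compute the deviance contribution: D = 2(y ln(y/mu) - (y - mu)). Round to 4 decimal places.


y/mu = 37/27.09 = 1.365818 (approx.), and ln(37/27.09) = 0.311753.
y * ln(y/mu) = 37 * 0.311753 = 11.534861.
y - mu = 9.91.
D = 2 * (11.534861 - 9.91) = 3.249722, which rounds to 3.2497.

3.2497


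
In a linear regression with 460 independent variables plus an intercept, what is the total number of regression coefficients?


Total coefficients = number of predictors + 1 (for the intercept).
= 460 + 1 = 461.

461


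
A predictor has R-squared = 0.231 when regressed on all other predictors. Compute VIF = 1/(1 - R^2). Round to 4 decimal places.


Using VIF = 1/(1 - R^2_j):
1 - 0.231 = 0.769.
VIF = 1.3004.

1.3004


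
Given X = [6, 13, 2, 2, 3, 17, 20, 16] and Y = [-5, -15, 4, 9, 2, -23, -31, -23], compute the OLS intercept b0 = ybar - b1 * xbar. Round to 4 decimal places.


First find the slope: b1 = -1.9703.
Means: xbar = 9.8750, ybar = -10.2500.
b0 = ybar - b1 * xbar = -10.2500 - -1.9703 * 9.8750 = 9.2065.

9.2065


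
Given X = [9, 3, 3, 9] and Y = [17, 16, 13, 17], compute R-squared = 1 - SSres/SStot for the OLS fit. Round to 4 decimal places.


The fitted line is Y = 13.2500 + 0.4167*X.
SSres = 4.5000, SStot = 10.7500.
R^2 = 1 - SSres/SStot = 0.5814.

0.5814


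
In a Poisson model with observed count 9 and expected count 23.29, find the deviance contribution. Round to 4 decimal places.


y/mu = 9/23.29 = 0.386432 (approx.), and ln(9/23.29) = -0.950800.
y * ln(y/mu) = 9 * -0.950800 = -8.557200.
y - mu = -14.29.
D = 2 * (-8.557200 - -14.29) = 11.465600, which rounds to 11.4656.

11.4656


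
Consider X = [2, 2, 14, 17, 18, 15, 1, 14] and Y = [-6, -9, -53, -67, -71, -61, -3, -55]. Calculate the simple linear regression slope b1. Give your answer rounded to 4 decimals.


Calculate xbar = 10.3750, ybar = -40.6250.
S_xx = 377.8750, S_xy = -1505.1250.
Using b1 = S_xy / S_xx = -1505.1250 / 377.8750, we get b1 = -3.9831.

-3.9831


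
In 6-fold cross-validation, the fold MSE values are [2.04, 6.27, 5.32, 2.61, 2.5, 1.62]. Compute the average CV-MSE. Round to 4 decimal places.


Total MSE across folds = 20.3600.
CV-MSE = 20.3600/6 = 3.3933.

3.3933


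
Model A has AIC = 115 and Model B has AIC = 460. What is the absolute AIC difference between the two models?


|AIC_A - AIC_B| = |115 - 460| = 345.
Model A is preferred (lower AIC).

345


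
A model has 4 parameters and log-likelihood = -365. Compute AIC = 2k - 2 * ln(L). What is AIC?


AIC = 2*4 - 2*(-365).
= 8 + 730 = 738.

738


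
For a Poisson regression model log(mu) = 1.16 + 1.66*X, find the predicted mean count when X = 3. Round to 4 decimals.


eta = 1.16 + 1.66 * 3 = 6.1400.
mu = exp(6.1400) = 464.0536.

464.0536


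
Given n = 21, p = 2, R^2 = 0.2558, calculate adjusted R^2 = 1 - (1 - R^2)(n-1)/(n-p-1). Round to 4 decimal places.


Using the formula:
(1 - 0.2558) = 0.7442.
Multiply by 20/18: 0.7442 * 20 = 14.8840, then 14.8840 / 18 = 0.8269.
Adj R^2 = 1 - 0.8269 = 0.1731.

0.1731


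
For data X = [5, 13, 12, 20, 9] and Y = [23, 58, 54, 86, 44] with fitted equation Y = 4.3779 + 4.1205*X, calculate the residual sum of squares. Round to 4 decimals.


For each point, residual = actual - predicted.
Residuals: [-1.9804, 0.0556, 0.1761, -0.7879, 2.5376].
Sum of squared residuals = 11.0163.

11.0163


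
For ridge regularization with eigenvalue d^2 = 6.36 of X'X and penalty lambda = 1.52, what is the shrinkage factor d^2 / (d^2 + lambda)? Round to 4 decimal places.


d^2 + lambda = 6.36 + 1.52 = 7.8800.
Shrinkage factor = 6.36/7.8800 = 0.8071.

0.8071


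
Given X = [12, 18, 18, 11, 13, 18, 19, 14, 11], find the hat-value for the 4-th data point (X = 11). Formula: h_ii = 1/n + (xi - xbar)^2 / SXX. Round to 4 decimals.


n = 9, xbar = 14.8889.
SXX = sum((xi - xbar)^2) = 88.8889.
h = 1/9 + (11 - 14.8889)^2 / 88.8889 = 0.2813.

0.2813


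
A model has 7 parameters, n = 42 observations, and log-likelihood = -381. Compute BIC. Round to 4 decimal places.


Compute k*ln(n) = 7*ln(42) = 7*3.737670 = 26.163690.
Then -2*loglik = 762.
BIC = 26.163690 + 762 = 788.163690, which rounds to 788.1637.

788.1637


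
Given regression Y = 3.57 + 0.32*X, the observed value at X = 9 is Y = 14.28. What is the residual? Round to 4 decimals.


Fitted value at X = 9 is yhat = 3.57 + 0.32*9 = 6.4500.
Residual = 14.28 - 6.4500 = 7.8300.

7.8300


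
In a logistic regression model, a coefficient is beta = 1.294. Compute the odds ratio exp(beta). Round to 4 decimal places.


Odds ratio = exp(beta) = exp(1.294).
= 3.6473.

3.6473


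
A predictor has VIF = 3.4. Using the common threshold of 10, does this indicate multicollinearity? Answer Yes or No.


The threshold is 10.
VIF = 3.4 is < 10.
Multicollinearity indication: No.

No


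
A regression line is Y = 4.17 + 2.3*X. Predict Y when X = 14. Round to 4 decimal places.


Plug X = 14 into Y = 4.17 + 2.3*X:
Y = 4.17 + 32.2000 = 36.3700.

36.3700


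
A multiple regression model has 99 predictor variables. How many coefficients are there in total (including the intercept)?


Total coefficients = number of predictors + 1 (for the intercept).
= 99 + 1 = 100.

100


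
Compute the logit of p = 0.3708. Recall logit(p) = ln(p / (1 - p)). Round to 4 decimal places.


1 - p = 0.6292.
p/(1-p) = 0.5893.
logit = ln(0.5893) = -0.5288.

-0.5288


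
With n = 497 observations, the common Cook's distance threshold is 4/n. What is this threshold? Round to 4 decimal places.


Using the rule of thumb:
Threshold = 4 / 497 = 0.0080.

0.0080


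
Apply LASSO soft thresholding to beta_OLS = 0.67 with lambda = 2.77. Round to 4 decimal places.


Check: |0.67| = 0.67 vs lambda = 2.77.
Since |beta| <= lambda, the coefficient is set to 0.
Soft-thresholded coefficient = 0.0000.

0.0000


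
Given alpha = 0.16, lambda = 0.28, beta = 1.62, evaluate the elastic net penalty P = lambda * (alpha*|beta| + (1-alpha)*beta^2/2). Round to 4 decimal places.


L1 component = 0.16 * |1.62| = 0.2592.
L2 component = 0.84 * 1.62^2 / 2 = 1.1022.
Penalty = 0.28 * (0.2592 + 1.1022) = 0.28 * 1.3614 = 0.3812.

0.3812


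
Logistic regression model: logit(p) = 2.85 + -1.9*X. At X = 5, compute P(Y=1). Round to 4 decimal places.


Compute z = 2.85 + (-1.9)(5) = -6.6500.
exp(-z) = 772.7843.
P = 1/(1 + 772.7843) = 0.0013.

0.0013


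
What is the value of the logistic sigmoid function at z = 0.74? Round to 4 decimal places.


Compute exp(-0.7400) = 0.4771.
Sigmoid = 1 / (1 + 0.4771) = 1 / 1.4771 = 0.6770.

0.6770
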